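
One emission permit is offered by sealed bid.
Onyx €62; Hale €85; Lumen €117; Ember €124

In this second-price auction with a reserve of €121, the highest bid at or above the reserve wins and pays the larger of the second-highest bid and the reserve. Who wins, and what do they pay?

Rule: the highest bid at or above the reserve wins and pays the larger of the second-highest bid and the reserve.
Bids in order: 124 (Ember) > 117 (Lumen) > 85 (Hale) > 62 (Onyx)
Ember has the top bid at or above the reserve (€124).
Second-highest bid €117 is below the reserve €121, so the reserve binds → payment €121.

Ember pays €121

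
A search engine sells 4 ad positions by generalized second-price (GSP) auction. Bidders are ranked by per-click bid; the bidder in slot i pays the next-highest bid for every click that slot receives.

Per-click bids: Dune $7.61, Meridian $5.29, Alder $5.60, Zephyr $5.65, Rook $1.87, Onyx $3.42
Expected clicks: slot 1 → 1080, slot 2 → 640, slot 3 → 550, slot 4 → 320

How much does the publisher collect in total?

Ranked by bid: $7.61 (Dune) > $5.65 (Zephyr) > $5.60 (Alder) > $5.29 (Meridian) > $3.42 (Onyx) > …
Slot 1: Dune pays $5.65 × 1080 = $6102.00
Slot 2: Zephyr pays $5.60 × 640 = $3584.00
Slot 3: Alder pays $5.29 × 550 = $2909.50
Slot 4: Meridian pays $3.42 × 320 = $1094.40
Total = $13689.90

Total revenue: $13689.90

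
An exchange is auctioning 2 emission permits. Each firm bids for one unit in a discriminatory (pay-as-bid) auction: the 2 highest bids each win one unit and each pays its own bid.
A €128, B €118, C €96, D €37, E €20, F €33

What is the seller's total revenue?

Total revenue: €246

Sorting: 128 (A), 118 (B), 96 (C), 37 (D), …
Top 2: A, B.
Total revenue = 128 + 118 = €246.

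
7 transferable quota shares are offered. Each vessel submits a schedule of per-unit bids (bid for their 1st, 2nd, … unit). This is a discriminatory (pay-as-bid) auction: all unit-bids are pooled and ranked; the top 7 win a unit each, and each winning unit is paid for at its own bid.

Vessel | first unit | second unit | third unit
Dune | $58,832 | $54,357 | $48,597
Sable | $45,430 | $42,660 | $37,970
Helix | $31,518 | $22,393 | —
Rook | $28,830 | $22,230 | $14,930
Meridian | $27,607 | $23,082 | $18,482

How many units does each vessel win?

All unit-bids, highest first — top 7: 58,832 (Dune-1), 54,357 (Dune-2), 48,597 (Dune-3), 45,430 (Sable-1), 42,660 (Sable-2), 37,970 (Sable-3), 31,518 (Helix-1)
Next rejected bid: $28,830 (not a price — pay-as-bid).
Allocation: Dune 3, Helix 1, Sable 3.

Dune 3, Helix 1, Sable 3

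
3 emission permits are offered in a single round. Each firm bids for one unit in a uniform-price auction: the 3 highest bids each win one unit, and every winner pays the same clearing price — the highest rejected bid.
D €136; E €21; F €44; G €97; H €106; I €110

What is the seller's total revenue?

Bids ranked high→low: 136 (D), 110 (I), 106 (H), 97 (G), 44 (F), …
Winners (3 units): D, I, H.
First losing bid is G's €97, which sets the uniform price.
Total revenue = 3 × €97 = €291.

Total revenue: €291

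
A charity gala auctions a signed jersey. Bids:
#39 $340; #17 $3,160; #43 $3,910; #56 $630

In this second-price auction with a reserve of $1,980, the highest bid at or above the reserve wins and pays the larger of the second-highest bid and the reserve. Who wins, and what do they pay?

#43 pays $3,160

Sorting bids: 3,910 (#43) > 3,160 (#17) > 630 (#56) > 340 (#39)
#43 has the top bid at or above the reserve ($3,910).
Second-highest bid $3,160 exceeds the reserve $1,980 → payment $3,160.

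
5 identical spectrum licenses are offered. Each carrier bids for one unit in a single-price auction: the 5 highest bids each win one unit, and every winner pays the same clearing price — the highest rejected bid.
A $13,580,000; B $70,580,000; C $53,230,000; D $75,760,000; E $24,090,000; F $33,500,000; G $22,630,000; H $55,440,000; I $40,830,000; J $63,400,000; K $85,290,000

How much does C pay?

Ordering the bids: 85,290,000 (K), 75,760,000 (D), 70,580,000 (B), 63,400,000 (J), 55,440,000 (H), 53,230,000 (C), 40,830,000 (I), …
Top 5: K, D, B, J, H.
Clearing price = highest rejected bid = $53,230,000.
C does not win → pays $0.

C pays $0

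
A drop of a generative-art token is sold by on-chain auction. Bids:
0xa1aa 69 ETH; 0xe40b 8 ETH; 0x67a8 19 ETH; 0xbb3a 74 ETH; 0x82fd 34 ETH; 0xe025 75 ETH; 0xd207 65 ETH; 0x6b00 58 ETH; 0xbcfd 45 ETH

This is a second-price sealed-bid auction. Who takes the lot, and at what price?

0xe025 pays 74 ETH

Rule: the highest bidder wins and pays the second-highest bid.
Bids ranked: 75 (0xe025) > 74 (0xbb3a) > 69 (0xa1aa) > 65 (0xd207) > 58 (0x6b00) > 45 (0xbcfd) > …
0xe025 wins with the highest bid; price is set by the runner-up at 74 ETH.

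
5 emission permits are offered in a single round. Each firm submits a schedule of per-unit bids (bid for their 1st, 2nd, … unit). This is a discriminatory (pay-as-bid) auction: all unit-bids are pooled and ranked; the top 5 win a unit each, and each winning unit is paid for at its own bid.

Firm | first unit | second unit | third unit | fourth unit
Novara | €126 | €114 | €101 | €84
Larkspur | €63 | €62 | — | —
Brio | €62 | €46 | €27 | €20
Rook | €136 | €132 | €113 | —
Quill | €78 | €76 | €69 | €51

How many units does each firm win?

Novara 2, Rook 3

Merging the schedules and taking the best 5: 136 (Rook-1), 132 (Rook-2), 126 (Novara-1), 114 (Novara-2), 113 (Rook-3)
Next rejected bid: €101 (not a price — pay-as-bid).
Allocation: Novara 2, Rook 3.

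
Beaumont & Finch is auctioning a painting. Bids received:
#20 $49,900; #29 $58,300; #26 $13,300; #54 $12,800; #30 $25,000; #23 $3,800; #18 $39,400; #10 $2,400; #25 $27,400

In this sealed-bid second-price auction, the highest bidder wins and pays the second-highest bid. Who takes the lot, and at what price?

Sealed-bid second-price auction: the highest bidder wins and pays the second-highest bid.
Sorting bids: 58,300 (#29) > 49,900 (#20) > 39,400 (#18) > 27,400 (#25) > 25,000 (#30) > 13,300 (#26) > …
#29 wins with the highest bid; price is set by the runner-up at $49,900.

#29 pays $49,900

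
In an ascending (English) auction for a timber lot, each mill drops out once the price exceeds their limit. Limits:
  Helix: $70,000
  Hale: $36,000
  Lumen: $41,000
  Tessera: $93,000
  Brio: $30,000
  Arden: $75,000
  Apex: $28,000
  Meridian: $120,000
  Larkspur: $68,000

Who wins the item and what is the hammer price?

Meridian wins at $93,000

Limits ranked: 120,000 (Meridian) > 93,000 (Tessera) > 75,000 (Arden) > 70,000 (Helix) > 68,000 (Larkspur) > 41,000 (Lumen) > …
Once the price passes $93,000, only Meridian is left; the hammer falls at Tessera's limit of $93,000.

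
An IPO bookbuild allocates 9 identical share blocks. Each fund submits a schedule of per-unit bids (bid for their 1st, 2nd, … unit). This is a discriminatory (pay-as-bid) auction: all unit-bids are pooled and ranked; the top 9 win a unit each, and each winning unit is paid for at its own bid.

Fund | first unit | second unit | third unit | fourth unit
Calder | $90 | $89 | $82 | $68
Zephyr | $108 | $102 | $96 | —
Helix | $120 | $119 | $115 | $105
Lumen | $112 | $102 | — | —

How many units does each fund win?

Helix 4, Lumen 2, Zephyr 3

All unit-bids, highest first — top 9: 120 (Helix-1), 119 (Helix-2), 115 (Helix-3), 112 (Lumen-1), 108 (Zephyr-1), 105 (Helix-4), 102 (Zephyr-2), 102 (Lumen-2), 96 (Zephyr-3)
Next rejected bid: $90 (not a price — pay-as-bid).
Allocation: Helix 4, Lumen 2, Zephyr 3.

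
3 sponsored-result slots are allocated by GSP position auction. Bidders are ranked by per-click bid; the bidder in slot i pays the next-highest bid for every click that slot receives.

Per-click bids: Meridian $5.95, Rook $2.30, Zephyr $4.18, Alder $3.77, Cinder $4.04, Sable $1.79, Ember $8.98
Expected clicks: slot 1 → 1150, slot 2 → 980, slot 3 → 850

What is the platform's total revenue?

Ranked by bid: $8.98 (Ember) > $5.95 (Meridian) > $4.18 (Zephyr) > $4.04 (Cinder) > …
Slot 1: Ember pays $5.95 × 1150 = $6842.50
Slot 2: Meridian pays $4.18 × 980 = $4096.40
Slot 3: Zephyr pays $4.04 × 850 = $3434.00
Total = $14372.90

Total revenue: $14372.90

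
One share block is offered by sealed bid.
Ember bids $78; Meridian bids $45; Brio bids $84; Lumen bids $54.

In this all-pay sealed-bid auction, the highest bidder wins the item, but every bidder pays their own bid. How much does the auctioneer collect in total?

Rule: the highest bidder wins the item, but every bidder pays their own bid.
Sorting bids: 84 (Brio) > 78 (Ember) > 54 (Lumen) > 45 (Meridian)
Every bidder forfeits their bid regardless of winning.
Revenue = 78 + 45 + 84 + 54 = $261.

Total revenue: $261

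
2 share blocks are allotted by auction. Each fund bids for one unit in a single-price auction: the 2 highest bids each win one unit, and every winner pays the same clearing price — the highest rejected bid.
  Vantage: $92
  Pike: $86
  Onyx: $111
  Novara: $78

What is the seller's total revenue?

Total revenue: $172

Ordering the bids: 111 (Onyx), 92 (Vantage), 86 (Pike), 78 (Novara)
Winners (2 units): Onyx, Vantage.
First losing bid is Pike's $86, which sets the uniform price.
Total revenue = 2 × $86 = $172.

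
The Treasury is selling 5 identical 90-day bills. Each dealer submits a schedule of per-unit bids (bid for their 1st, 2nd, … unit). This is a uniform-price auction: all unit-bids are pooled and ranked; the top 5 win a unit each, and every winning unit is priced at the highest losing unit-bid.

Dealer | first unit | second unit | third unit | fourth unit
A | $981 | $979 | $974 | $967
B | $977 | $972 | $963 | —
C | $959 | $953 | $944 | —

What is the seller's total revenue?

Pooled unit-bids ranked (top 5): 981 (A-1), 979 (A-2), 977 (B-1), 974 (A-3), 972 (B-2)
First bid not allocated: $967.
Allocation: A 3, B 2. Every unit priced at $967.
Revenue = 5 × 967 = $4,835.

Total revenue: $4,835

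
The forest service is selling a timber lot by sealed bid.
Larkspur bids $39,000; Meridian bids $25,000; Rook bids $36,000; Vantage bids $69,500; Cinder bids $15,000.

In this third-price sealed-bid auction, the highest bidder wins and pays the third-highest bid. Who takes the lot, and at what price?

Vantage pays $36,000

Sorting bids: 69,500 (Vantage) > 39,000 (Larkspur) > 36,000 (Rook) > 25,000 (Meridian) > 15,000 (Cinder)
Vantage wins; payment is bid #3 in the ranking = $36,000.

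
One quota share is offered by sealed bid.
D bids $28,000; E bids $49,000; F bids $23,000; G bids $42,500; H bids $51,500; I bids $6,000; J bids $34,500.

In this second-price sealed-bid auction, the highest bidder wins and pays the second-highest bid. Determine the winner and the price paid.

Bids ranked: 51,500 (H) > 49,000 (E) > 42,500 (G) > 34,500 (J) > 28,000 (D) > 23,000 (F) > …
H is highest; pays the second-highest bid, $49,000.

H pays $49,000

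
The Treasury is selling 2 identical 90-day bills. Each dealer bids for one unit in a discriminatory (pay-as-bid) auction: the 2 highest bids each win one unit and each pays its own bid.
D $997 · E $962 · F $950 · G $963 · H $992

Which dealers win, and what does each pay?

D $997, H $992

Bids ranked high→low: 997 (D), 992 (H), 963 (G), 962 (E), …
Winners (2 units): D, H.
Each winner pays its own bid: D $997, H $992.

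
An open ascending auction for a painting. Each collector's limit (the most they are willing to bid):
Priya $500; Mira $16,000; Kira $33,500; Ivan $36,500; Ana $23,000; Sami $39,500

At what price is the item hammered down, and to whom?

Limits in order: 39,500 (Sami) > 36,500 (Ivan) > 33,500 (Kira) > 23,000 (Ana) > 16,000 (Mira) > 500 (Priya)
Once the price passes $36,500, only Sami is left; the hammer falls at Ivan's limit of $36,500.

Sami wins at $36,500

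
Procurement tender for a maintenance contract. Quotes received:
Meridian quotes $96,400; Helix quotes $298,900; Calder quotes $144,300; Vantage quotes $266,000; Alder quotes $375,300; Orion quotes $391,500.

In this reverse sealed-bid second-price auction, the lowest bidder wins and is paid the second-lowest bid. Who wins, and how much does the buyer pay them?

Meridian is paid $144,300

Sorting bids: 96,400 (Meridian) < 144,300 (Calder) < 266,000 (Vantage) < 298,900 (Helix) < 375,300 (Alder) < 391,500 (Orion)
Meridian wins with the lowest bid; price is set by the runner-up at $144,300.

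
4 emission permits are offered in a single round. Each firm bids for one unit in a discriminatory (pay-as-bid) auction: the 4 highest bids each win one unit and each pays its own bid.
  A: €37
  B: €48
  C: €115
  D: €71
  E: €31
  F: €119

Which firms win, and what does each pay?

F €119, C €115, D €71, B €48

Ordering the bids: 119 (F), 115 (C), 71 (D), 48 (B), 37 (A), 31 (E)
Top 4: F, C, D, B.
Each winner pays its own bid: F €119, C €115, D €71, B €48.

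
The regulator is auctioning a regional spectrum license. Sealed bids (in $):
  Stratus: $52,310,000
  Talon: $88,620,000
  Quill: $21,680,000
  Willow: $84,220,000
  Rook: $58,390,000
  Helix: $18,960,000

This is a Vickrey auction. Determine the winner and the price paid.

Vickrey auction: the highest bidder wins and pays the second-highest bid.
Bids ranked: 88,620,000 (Talon) > 84,220,000 (Willow) > 58,390,000 (Rook) > 52,310,000 (Stratus) > 21,680,000 (Quill) > 18,960,000 (Helix)
Second-price: Talon pays Willow's bid of $84,220,000.

Talon pays $84,220,000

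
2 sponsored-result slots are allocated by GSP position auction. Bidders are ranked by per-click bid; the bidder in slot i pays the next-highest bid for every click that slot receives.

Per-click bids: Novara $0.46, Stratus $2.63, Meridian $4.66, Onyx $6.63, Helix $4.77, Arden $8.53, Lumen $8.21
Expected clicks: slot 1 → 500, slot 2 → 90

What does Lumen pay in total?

Ranked by bid: $8.53 (Arden) > $8.21 (Lumen) > $6.63 (Onyx) > …
Lumen holds slot 2 → pays next bid $6.63 × 90 clicks = $596.70.

Lumen pays $596.70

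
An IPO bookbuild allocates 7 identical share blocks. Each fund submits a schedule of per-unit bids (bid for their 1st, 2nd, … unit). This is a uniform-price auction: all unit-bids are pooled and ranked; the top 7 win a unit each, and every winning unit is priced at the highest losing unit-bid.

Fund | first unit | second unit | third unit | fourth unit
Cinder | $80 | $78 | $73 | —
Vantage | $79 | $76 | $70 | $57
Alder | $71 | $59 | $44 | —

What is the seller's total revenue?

Merging the schedules and taking the best 7: 80 (Cinder-1), 79 (Vantage-1), 78 (Cinder-2), 76 (Vantage-2), 73 (Cinder-3), 71 (Alder-1), 70 (Vantage-3)
Highest rejected unit-bid = $59.
Allocation: Alder 1, Cinder 3, Vantage 3. Every unit priced at $59.
Revenue = 7 × 59 = $413.

Total revenue: $413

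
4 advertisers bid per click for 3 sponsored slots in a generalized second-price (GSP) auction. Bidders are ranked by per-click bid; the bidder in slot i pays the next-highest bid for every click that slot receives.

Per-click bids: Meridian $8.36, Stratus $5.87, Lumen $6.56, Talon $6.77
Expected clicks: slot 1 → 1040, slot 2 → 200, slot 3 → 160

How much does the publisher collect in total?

Ranked by bid: $8.36 (Meridian) > $6.77 (Talon) > $6.56 (Lumen) > $5.87 (Stratus)
Slot 1: Meridian pays $6.77 × 1040 = $7040.80
Slot 2: Talon pays $6.56 × 200 = $1312.00
Slot 3: Lumen pays $5.87 × 160 = $939.20
Total = $9292.00

Total revenue: $9292.00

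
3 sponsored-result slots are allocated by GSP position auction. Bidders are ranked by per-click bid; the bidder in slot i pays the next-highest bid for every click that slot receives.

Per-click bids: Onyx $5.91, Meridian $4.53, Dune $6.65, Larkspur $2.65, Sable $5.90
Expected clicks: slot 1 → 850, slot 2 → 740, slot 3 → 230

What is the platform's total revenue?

Per-click bids in order: $6.65 (Dune) > $5.91 (Onyx) > $5.90 (Sable) > $4.53 (Meridian) > …
Slot 1: Dune pays $5.91 × 850 = $5023.50
Slot 2: Onyx pays $5.90 × 740 = $4366.00
Slot 3: Sable pays $4.53 × 230 = $1041.90
Total = $10431.40

Total revenue: $10431.40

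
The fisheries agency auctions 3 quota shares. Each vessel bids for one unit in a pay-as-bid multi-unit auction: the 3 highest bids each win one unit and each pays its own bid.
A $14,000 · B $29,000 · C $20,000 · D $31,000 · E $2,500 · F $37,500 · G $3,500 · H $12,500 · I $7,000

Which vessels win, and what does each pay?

Sorting: 37,500 (F), 31,000 (D), 29,000 (B), 20,000 (C), 14,000 (A), …
Winners (3 units): F, D, B.
Each winner pays its own bid: F $37,500, D $31,000, B $29,000.

F $37,500, D $31,000, B $29,000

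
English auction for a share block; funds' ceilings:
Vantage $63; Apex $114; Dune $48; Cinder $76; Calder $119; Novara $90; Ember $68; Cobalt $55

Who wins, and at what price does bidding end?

Calder wins at $114

Open ascending-bid auction: the price rises until one bidder remains; the winner pays the price at which the last rival dropped out.
Limits in order: 119 (Calder) > 114 (Apex) > 90 (Novara) > 76 (Cinder) > 68 (Ember) > 63 (Vantage) > …
Bidding ends when Apex exits at $114; Calder takes it.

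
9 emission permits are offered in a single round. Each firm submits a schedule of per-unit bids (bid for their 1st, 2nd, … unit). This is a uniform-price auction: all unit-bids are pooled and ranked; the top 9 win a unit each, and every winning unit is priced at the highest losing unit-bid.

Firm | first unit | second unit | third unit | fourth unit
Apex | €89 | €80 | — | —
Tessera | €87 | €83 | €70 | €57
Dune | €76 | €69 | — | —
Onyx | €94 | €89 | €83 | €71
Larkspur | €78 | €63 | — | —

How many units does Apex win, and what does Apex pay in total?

Apex: 2 units, pays €142

Merging the schedules and taking the best 9: 94 (Onyx-1), 89 (Apex-1), 89 (Onyx-2), 87 (Tessera-1), 83 (Tessera-2), 83 (Onyx-3), 80 (Apex-2), 78 (Larkspur-1), 76 (Dune-1)
The (k+1)-th unit-bid is €71.
Apex wins 2 unit(s) at €71 each.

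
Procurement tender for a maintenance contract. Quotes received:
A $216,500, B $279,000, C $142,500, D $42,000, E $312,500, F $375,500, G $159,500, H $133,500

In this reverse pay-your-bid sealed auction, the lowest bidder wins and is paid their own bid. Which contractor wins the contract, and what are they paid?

D is paid $42,000

Bids ranked: 42,000 (D) < 133,500 (H) < 142,500 (C) < 159,500 (G) < 216,500 (A) < 279,000 (B) < …
D has the lowest bid and is paid exactly that: $42,000.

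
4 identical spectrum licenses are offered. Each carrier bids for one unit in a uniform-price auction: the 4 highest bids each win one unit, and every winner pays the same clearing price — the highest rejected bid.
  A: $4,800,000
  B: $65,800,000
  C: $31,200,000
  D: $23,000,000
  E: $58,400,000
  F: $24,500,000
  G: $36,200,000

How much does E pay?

Bids ranked high→low: 65,800,000 (B), 58,400,000 (E), 36,200,000 (G), 31,200,000 (C), 24,500,000 (F), 23,000,000 (D), …
The 4 highest are B, E, G, C.
Highest unsuccessful bid: $24,500,000 → clearing price.
E wins → pays $24,500,000.

E pays $24,500,000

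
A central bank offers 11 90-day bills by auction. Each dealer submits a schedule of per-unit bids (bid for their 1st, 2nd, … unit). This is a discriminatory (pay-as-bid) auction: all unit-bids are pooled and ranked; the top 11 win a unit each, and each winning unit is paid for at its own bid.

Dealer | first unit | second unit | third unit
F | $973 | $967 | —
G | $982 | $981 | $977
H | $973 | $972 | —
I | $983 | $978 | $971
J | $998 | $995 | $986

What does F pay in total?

F pays $973

Pooled unit-bids ranked (top 11): 998 (J-1), 995 (J-2), 986 (J-3), 983 (I-1), 982 (G-1), 981 (G-2), 978 (I-2), 977 (G-3), 973 (F-1), 973 (H-1), 972 (H-2)
Next rejected bid: $971 (not a price — pay-as-bid).
F's winning unit-bids: 973 = $973.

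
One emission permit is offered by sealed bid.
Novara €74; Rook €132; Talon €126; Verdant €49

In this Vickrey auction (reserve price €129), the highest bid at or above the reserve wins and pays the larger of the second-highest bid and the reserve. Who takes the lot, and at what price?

Bids in order: 132 (Rook) > 126 (Talon) > 74 (Novara) > 49 (Verdant)
Rook has the top bid at or above the reserve (€132).
Second-highest bid €126 is below the reserve €129, so the reserve binds → payment €129.

Rook pays €129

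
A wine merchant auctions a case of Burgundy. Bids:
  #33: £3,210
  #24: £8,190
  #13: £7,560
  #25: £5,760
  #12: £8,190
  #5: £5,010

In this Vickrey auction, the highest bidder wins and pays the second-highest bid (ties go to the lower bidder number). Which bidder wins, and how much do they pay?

Vickrey auction: the highest bidder wins and pays the second-highest bid.
Bids in order: 8,190 (#12) > 8,190 (#24) > 7,560 (#13) > 5,760 (#25) > 5,010 (#5) > 3,210 (#33)
Tie at £8,190 → #12 wins by tie-break.
#12 is highest; pays the second-highest bid, £8,190.

#12 pays £8,190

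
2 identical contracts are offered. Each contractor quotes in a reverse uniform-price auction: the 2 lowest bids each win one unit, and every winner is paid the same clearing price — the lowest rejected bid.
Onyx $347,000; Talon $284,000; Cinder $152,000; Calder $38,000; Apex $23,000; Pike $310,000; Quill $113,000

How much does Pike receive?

Bids ranked low→high: 23,000 (Apex), 38,000 (Calder), 113,000 (Quill), 152,000 (Cinder), …
The 2 lowest are Apex, Calder.
Clearing price = lowest rejected bid = $113,000.
Pike does not win → is paid $0.

Pike is paid $0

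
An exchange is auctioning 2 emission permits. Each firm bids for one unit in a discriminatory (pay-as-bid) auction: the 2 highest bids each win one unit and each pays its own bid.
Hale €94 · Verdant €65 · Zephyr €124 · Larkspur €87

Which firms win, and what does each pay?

Sorting: 124 (Zephyr), 94 (Hale), 87 (Larkspur), 65 (Verdant)
Top 2: Zephyr, Hale.
Each winner pays its own bid: Zephyr €124, Hale €94.

Zephyr €124, Hale €94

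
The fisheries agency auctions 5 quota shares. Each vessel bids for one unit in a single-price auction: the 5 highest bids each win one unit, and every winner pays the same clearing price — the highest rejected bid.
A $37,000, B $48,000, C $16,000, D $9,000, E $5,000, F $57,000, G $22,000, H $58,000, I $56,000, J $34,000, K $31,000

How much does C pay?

Sorting: 58,000 (H), 57,000 (F), 56,000 (I), 48,000 (B), 37,000 (A), 34,000 (J), 31,000 (K), …
Top 5: H, F, I, B, A.
Highest unsuccessful bid: $34,000 → clearing price.
C does not win → pays $0.

C pays $0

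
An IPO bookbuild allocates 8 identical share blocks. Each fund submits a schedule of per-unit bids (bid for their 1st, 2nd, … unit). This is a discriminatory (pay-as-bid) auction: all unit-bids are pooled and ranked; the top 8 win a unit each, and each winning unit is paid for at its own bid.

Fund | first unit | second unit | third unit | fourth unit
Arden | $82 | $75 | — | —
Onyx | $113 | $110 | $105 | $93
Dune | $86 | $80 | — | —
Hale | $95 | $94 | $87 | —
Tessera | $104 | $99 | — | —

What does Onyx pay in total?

Onyx pays $421

All unit-bids, highest first — top 8: 113 (Onyx-1), 110 (Onyx-2), 105 (Onyx-3), 104 (Tessera-1), 99 (Tessera-2), 95 (Hale-1), 94 (Hale-2), 93 (Onyx-4)
Next rejected bid: $87 (not a price — pay-as-bid).
Onyx's winning unit-bids: 113 + 110 + 105 + 93 = $421.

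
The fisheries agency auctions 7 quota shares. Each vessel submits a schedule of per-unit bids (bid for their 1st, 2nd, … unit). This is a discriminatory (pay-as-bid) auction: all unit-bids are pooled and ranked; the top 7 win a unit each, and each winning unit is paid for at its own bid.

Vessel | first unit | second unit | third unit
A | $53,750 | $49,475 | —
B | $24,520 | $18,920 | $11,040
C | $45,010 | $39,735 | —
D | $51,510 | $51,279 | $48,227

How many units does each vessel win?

A 2, C 2, D 3

All unit-bids, highest first — top 7: 53,750 (A-1), 51,510 (D-1), 51,279 (D-2), 49,475 (A-2), 48,227 (D-3), 45,010 (C-1), 39,735 (C-2)
Next rejected bid: $24,520 (not a price — pay-as-bid).
Allocation: A 2, C 2, D 3.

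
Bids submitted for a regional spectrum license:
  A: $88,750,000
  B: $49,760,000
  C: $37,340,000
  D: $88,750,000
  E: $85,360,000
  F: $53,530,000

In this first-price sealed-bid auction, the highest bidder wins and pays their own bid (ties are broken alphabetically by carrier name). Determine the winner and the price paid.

A pays $88,750,000

Rule: the highest bidder wins and pays their own bid.
Bids in order: 88,750,000 (A) > 88,750,000 (D) > 85,360,000 (E) > 53,530,000 (F) > 49,760,000 (B) > 37,340,000 (C)
A and D tie at $88,750,000; tie-break gives it to A.
First-price: A pays what they bid, $88,750,000.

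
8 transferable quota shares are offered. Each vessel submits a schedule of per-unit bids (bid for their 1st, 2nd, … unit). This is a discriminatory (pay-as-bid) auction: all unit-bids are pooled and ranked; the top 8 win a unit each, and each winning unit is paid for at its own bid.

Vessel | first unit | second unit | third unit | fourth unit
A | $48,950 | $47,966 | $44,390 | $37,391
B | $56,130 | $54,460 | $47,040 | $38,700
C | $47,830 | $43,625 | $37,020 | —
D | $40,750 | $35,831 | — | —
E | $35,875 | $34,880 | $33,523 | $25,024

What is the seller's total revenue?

Total revenue: $390,391

All unit-bids, highest first — top 8: 56,130 (B-1), 54,460 (B-2), 48,950 (A-1), 47,966 (A-2), 47,830 (C-1), 47,040 (B-3), 44,390 (A-3), 43,625 (C-2)
Next rejected bid: $40,750 (not a price — pay-as-bid).
Each winning unit pays its own bid.
Revenue = 56,130 + 54,460 + 48,950 + 47,966 + 47,830 + 47,040 + 44,390 + 43,625 = $390,391.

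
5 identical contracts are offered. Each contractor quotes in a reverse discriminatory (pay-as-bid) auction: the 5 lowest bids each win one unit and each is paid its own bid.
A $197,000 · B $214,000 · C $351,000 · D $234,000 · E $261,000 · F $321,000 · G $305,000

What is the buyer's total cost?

Total cost: $1,211,000

Bids ranked low→high: 197,000 (A), 214,000 (B), 234,000 (D), 261,000 (E), 305,000 (G), 321,000 (F), 351,000 (C)
Winners (5 units): A, B, D, E, G.
Total cost = 197,000 + 214,000 + 234,000 + 261,000 + 305,000 = $1,211,000.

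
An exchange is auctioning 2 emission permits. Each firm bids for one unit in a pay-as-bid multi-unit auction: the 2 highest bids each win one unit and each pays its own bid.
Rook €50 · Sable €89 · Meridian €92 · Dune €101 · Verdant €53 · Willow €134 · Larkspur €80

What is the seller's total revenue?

Total revenue: €235

Bids ranked high→low: 134 (Willow), 101 (Dune), 92 (Meridian), 89 (Sable), …
Winners (2 units): Willow, Dune.
Total revenue = 134 + 101 = €235.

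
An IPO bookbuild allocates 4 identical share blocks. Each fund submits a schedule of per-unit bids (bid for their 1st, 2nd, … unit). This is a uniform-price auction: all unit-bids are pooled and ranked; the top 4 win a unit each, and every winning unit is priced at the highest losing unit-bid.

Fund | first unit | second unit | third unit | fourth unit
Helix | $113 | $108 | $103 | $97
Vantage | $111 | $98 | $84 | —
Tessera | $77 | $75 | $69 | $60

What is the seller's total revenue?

Pooled unit-bids ranked (top 4): 113 (Helix-1), 111 (Vantage-1), 108 (Helix-2), 103 (Helix-3)
Highest rejected unit-bid = $98.
Allocation: Helix 3, Vantage 1. Every unit priced at $98.
Revenue = 4 × 98 = $392.

Total revenue: $392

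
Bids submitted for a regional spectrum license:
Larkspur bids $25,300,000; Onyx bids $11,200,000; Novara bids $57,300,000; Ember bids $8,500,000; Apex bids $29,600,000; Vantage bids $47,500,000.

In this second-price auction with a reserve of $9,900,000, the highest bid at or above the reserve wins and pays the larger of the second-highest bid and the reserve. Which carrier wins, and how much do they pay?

Novara pays $47,500,000

Bids in order: 57,300,000 (Novara) > 47,500,000 (Vantage) > 29,600,000 (Apex) > 25,300,000 (Larkspur) > 11,200,000 (Onyx) > 8,500,000 (Ember)
Novara has the top bid at or above the reserve ($57,300,000).
max(second-highest $47,500,000, reserve $9,900,000) = $47,500,000; the reserve does not bind.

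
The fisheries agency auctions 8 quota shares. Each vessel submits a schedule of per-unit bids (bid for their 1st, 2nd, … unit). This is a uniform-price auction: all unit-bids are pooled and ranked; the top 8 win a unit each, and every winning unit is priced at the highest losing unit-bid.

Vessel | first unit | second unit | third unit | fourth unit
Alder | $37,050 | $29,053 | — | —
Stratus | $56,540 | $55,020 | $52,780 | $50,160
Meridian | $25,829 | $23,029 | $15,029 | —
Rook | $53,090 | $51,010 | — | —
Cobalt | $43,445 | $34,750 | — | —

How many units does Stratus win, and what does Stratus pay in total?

Merging the schedules and taking the best 8: 56,540 (Stratus-1), 55,020 (Stratus-2), 53,090 (Rook-1), 52,780 (Stratus-3), 51,010 (Rook-2), 50,160 (Stratus-4), 43,445 (Cobalt-1), 37,050 (Alder-1)
The (k+1)-th unit-bid is $34,750.
Stratus wins 4 unit(s) at $34,750 each.

Stratus: 4 units, pays $139,000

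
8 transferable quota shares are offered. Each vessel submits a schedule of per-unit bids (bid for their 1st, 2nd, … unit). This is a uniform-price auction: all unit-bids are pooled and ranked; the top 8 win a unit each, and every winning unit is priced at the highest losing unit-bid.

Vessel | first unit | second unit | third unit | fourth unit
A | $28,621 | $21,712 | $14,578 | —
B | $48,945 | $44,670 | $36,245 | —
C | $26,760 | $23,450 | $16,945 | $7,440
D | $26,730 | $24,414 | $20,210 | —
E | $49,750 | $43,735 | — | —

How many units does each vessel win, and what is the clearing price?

A 1, B 3, C 1, D 1, E 2; clearing price $24,414

Merging the schedules and taking the best 8: 49,750 (E-1), 48,945 (B-1), 44,670 (B-2), 43,735 (E-2), 36,245 (B-3), 28,621 (A-1), 26,760 (C-1), 26,730 (D-1)
First bid not allocated: $24,414.
Allocation: A 1, B 3, C 1, D 1, E 2.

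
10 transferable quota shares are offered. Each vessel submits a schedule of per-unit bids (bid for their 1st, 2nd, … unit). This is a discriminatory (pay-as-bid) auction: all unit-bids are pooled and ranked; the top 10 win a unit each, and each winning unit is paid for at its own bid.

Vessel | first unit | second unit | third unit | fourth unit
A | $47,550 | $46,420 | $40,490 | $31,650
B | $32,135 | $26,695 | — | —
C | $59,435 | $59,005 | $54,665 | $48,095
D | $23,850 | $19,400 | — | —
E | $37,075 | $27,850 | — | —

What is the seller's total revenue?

Total revenue: $456,520

All unit-bids, highest first — top 10: 59,435 (C-1), 59,005 (C-2), 54,665 (C-3), 48,095 (C-4), 47,550 (A-1), 46,420 (A-2), 40,490 (A-3), 37,075 (E-1), 32,135 (B-1), 31,650 (A-4)
Next rejected bid: $27,850 (not a price — pay-as-bid).
Each winning unit pays its own bid.
Revenue = 59,435 + 59,005 + 54,665 + 48,095 + 47,550 + 46,420 + 40,490 + 37,075 + 32,135 + 31,650 = $456,520.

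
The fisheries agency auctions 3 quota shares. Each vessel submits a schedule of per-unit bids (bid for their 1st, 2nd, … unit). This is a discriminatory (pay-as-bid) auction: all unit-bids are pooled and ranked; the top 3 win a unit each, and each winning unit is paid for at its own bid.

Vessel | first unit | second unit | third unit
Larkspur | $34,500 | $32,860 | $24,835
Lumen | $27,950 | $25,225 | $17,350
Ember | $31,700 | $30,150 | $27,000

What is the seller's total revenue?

Total revenue: $99,060

Pooled unit-bids ranked (top 3): 34,500 (Larkspur-1), 32,860 (Larkspur-2), 31,700 (Ember-1)
Next rejected bid: $30,150 (not a price — pay-as-bid).
Each winning unit pays its own bid.
Revenue = 34,500 + 32,860 + 31,700 = $99,060.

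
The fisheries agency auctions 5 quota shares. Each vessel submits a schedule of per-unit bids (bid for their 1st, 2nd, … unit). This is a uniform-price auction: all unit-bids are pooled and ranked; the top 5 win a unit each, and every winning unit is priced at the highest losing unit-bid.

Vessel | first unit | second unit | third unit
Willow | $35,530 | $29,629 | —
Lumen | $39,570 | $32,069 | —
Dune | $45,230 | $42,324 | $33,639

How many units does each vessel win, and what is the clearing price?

Pooled unit-bids ranked (top 5): 45,230 (Dune-1), 42,324 (Dune-2), 39,570 (Lumen-1), 35,530 (Willow-1), 33,639 (Dune-3)
The (k+1)-th unit-bid is $32,069.
Allocation: Dune 3, Lumen 1, Willow 1.

Dune 3, Lumen 1, Willow 1; clearing price $32,069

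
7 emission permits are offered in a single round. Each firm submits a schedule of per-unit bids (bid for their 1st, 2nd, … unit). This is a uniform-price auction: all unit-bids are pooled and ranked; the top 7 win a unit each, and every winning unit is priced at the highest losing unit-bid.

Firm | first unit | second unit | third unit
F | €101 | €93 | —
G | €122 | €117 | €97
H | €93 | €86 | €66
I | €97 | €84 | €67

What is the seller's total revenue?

All unit-bids, highest first — top 7: 122 (G-1), 117 (G-2), 101 (F-1), 97 (G-3), 97 (I-1), 93 (F-2), 93 (H-1)
Highest rejected unit-bid = €86.
Allocation: F 2, G 3, H 1, I 1. Every unit priced at €86.
Revenue = 7 × 86 = €602.

Total revenue: €602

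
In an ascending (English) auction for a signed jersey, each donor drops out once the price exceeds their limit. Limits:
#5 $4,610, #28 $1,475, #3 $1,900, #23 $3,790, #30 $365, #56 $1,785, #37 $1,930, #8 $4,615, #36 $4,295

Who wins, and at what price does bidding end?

Ascending (English) auction: the price rises until one bidder remains; the winner pays the price at which the last rival dropped out.
Limits in order: 4,615 (#8) > 4,610 (#5) > 4,295 (#36) > 3,790 (#23) > 1,930 (#37) > 1,900 (#3) > …
Once the price passes $4,610, only #8 is left; the hammer falls at #5's limit of $4,610.

#8 wins at $4,610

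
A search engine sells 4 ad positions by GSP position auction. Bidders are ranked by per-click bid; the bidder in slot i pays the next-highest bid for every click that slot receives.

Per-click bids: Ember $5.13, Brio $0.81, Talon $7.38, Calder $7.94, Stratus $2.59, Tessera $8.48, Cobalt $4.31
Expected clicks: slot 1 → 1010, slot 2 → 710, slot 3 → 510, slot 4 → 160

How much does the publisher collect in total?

Sorting advertisers: $8.48 (Tessera) > $7.94 (Calder) > $7.38 (Talon) > $5.13 (Ember) > $4.31 (Cobalt) > …
Slot 1: Tessera pays $7.94 × 1010 = $8019.40
Slot 2: Calder pays $7.38 × 710 = $5239.80
Slot 3: Talon pays $5.13 × 510 = $2616.30
Slot 4: Ember pays $4.31 × 160 = $689.60
Total = $16565.10

Total revenue: $16565.10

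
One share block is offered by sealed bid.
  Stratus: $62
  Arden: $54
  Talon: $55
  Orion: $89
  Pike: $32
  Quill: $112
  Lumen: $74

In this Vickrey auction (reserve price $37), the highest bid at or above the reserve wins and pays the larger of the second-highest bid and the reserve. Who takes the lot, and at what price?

Bids in order: 112 (Quill) > 89 (Orion) > 74 (Lumen) > 62 (Stratus) > 55 (Talon) > 54 (Arden) > …
Highest eligible bid: Quill at $112.
Second-highest bid $89 exceeds the reserve $37 → payment $89.

Quill pays $89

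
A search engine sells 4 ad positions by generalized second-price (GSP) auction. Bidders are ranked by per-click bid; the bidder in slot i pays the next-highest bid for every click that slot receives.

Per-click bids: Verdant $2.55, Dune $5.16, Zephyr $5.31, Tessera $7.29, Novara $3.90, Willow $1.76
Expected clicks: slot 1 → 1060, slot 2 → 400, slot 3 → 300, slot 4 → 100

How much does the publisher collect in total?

Total revenue: $9117.60

Per-click bids in order: $7.29 (Tessera) > $5.31 (Zephyr) > $5.16 (Dune) > $3.90 (Novara) > $2.55 (Verdant) > …
Slot 1: Tessera pays $5.31 × 1060 = $5628.60
Slot 2: Zephyr pays $5.16 × 400 = $2064.00
Slot 3: Dune pays $3.90 × 300 = $1170.00
Slot 4: Novara pays $2.55 × 100 = $255.00
Total = $9117.60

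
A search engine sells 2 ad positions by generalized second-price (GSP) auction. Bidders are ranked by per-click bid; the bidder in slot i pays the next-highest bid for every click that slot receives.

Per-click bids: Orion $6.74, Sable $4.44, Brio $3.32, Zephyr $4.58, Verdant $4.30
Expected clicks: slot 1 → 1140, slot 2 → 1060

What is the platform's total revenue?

Sorting advertisers: $6.74 (Orion) > $4.58 (Zephyr) > $4.44 (Sable) > …
Slot 1: Orion pays $4.58 × 1140 = $5221.20
Slot 2: Zephyr pays $4.44 × 1060 = $4706.40
Total = $9927.60

Total revenue: $9927.60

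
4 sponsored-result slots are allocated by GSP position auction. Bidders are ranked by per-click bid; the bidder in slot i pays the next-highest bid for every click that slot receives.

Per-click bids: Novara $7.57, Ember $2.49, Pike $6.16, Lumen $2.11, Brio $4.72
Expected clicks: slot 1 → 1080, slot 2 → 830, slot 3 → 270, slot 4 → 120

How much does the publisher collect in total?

Sorting advertisers: $7.57 (Novara) > $6.16 (Pike) > $4.72 (Brio) > $2.49 (Ember) > $2.11 (Lumen)
Slot 1: Novara pays $6.16 × 1080 = $6652.80
Slot 2: Pike pays $4.72 × 830 = $3917.60
Slot 3: Brio pays $2.49 × 270 = $672.30
Slot 4: Ember pays $2.11 × 120 = $253.20
Total = $11495.90

Total revenue: $11495.90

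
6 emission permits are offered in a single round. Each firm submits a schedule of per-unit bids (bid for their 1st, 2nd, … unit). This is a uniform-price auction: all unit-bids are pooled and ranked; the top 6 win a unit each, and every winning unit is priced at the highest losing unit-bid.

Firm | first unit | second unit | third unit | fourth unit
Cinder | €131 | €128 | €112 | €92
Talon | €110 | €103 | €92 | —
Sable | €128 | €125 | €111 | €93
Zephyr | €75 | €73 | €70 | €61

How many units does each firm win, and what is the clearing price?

Cinder 3, Sable 3; clearing price €110

Pooled unit-bids ranked (top 6): 131 (Cinder-1), 128 (Cinder-2), 128 (Sable-1), 125 (Sable-2), 112 (Cinder-3), 111 (Sable-3)
Highest rejected unit-bid = €110.
Allocation: Cinder 3, Sable 3.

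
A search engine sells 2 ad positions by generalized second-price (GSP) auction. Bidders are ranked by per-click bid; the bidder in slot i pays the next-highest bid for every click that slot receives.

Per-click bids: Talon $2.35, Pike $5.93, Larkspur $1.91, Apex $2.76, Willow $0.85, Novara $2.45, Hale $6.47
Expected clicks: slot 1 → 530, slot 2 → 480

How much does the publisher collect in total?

Sorting advertisers: $6.47 (Hale) > $5.93 (Pike) > $2.76 (Apex) > …
Slot 1: Hale pays $5.93 × 530 = $3142.90
Slot 2: Pike pays $2.76 × 480 = $1324.80
Total = $4467.70

Total revenue: $4467.70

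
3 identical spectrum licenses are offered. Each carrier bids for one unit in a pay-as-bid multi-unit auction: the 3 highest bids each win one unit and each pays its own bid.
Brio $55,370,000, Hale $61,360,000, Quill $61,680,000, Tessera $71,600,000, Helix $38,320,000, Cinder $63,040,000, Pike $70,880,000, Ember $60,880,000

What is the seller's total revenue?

Total revenue: $205,520,000

Bids ranked high→low: 71,600,000 (Tessera), 70,880,000 (Pike), 63,040,000 (Cinder), 61,680,000 (Quill), 61,360,000 (Hale), …
Winners (3 units): Tessera, Pike, Cinder.
Total revenue = 71,600,000 + 70,880,000 + 63,040,000 = $205,520,000.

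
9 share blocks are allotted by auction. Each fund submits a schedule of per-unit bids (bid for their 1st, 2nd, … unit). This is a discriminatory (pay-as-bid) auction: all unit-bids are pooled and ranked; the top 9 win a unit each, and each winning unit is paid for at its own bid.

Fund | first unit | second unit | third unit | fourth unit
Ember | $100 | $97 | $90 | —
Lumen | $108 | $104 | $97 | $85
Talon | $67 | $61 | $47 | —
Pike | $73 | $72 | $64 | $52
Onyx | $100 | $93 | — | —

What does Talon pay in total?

Talon pays $0

Merging the schedules and taking the best 9: 108 (Lumen-1), 104 (Lumen-2), 100 (Ember-1), 100 (Onyx-1), 97 (Ember-2), 97 (Lumen-3), 93 (Onyx-2), 90 (Ember-3), 85 (Lumen-4)
Next rejected bid: $73 (not a price — pay-as-bid).
Talon wins no units.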